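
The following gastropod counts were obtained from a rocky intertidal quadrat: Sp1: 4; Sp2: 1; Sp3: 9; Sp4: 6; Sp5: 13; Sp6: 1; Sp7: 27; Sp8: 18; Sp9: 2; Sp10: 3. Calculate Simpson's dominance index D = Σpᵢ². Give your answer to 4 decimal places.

0.1942

Total N = 4+1+9+6+13+1+27+18+2+3 = 84, so the proportions are 0.047619, 0.011905, 0.107143, 0.071429, 0.154762, 0.011905, 0.321429, 0.214286, 0.02381, 0.035714 (working shown to 6 dp, full precision carried).
D = 0.047619² + 0.011905² + 0.107143² + 0.071429² + 0.154762² + 0.011905² + 0.321429² + 0.214286² + 0.02381² + 0.035714² = 0.002268 + 0.000142 + 0.011480 + 0.005102 + 0.023951 + 0.000142 + 0.103316 + 0.045918 + 0.000567 + 0.001276 = 0.194161.
To 4 decimal places, D = 0.1942.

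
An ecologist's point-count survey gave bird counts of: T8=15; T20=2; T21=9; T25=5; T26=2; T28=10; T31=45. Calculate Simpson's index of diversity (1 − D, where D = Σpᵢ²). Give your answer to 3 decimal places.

0.682

Total N = 15+2+9+5+2+10+45 = 88, so the proportions are 0.17045, 0.02273, 0.10227, 0.05682, 0.02273, 0.11364, 0.51136 (working shown to 5 dp, full precision carried).
D = 0.17045² + 0.02273² + 0.10227² + 0.05682² + 0.02273² + 0.11364² + 0.51136² = 0.02905 + 0.00052 + 0.01046 + 0.00323 + 0.00052 + 0.01291 + 0.26149 = 0.31818.
So 1 − D = 0.68182, i.e. 0.682 to 3 decimal places.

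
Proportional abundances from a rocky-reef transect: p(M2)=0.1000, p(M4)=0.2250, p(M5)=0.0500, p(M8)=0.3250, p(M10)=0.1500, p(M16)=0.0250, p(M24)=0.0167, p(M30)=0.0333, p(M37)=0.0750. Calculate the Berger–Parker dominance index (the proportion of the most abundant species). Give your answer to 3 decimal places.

The largest proportion is 0.325, i.e. d = 0.325 to 3 decimal places.

0.325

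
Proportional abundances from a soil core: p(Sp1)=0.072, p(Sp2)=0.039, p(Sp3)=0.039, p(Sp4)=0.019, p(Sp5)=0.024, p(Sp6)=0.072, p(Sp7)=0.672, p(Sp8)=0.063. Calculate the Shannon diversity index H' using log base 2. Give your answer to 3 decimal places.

1.786

Each pᵢ log₂ pᵢ term (working shown to 5 dp, full precision carried): 0.072×(-3.79586)=-0.27330, 0.039×(-4.68038)=-0.18253, 0.039×(-4.68038)=-0.18253, 0.019×(-5.71786)=-0.10864, 0.024×(-5.38082)=-0.12914, 0.072×(-3.79586)=-0.27330, 0.672×(-0.57347)=-0.38537, 0.063×(-3.98850)=-0.25128.
Sum = -1.78610, so H' = 1.786.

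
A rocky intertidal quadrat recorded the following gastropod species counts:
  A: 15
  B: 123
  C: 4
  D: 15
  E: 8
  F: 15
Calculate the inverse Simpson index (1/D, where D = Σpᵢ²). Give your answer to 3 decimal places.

Total N = 15+123+4+15+8+15 = 180, so the proportions are 0.083333, 0.683333, 0.022222, 0.083333, 0.044444, 0.083333 (working shown to 6 dp, full precision carried).
D = 0.083333² + 0.683333² + 0.022222² + 0.083333² + 0.044444² + 0.083333² = 0.006944 + 0.466944 + 0.000494 + 0.006944 + 0.001975 + 0.006944 = 0.490247.
So 1/D = 2.03979, i.e. 2.040 to 3 decimal places.

2.040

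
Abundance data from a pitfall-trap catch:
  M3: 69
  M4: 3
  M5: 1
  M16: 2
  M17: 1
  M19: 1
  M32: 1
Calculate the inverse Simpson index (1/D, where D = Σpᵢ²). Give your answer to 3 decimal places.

Total N = 69+3+1+2+1+1+1 = 78, so the proportions are 0.884615, 0.038462, 0.012821, 0.025641, 0.012821, 0.012821, 0.012821 (working shown to 6 dp, full precision carried).
D = 0.884615² + 0.038462² + 0.012821² + 0.025641² + 0.012821² + 0.012821² + 0.012821² = 0.782544 + 0.001479 + 0.000164 + 0.000657 + 0.000164 + 0.000164 + 0.000164 = 0.785339.
So 1/D = 1.27334, i.e. 1.273 to 3 decimal places.

1.273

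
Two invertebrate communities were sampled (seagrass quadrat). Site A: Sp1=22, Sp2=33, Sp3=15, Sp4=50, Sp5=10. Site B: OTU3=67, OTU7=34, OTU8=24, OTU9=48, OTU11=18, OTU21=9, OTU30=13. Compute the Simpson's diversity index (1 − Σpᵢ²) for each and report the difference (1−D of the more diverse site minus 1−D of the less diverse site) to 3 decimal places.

0.060

Site A: N=130, proportions 0.16923, 0.25385, 0.11538, 0.38462, 0.07692, giving 1−D = 0.73976 (working shown to 5 dp, full precision carried).
Site B: N=213, proportions 0.31455, 0.15962, 0.11268, 0.22535, 0.08451, 0.04225, 0.06103, giving 1−D = 0.79944.
Difference = |0.73976 − 0.79944| = 0.05968, i.e. 0.060 to 3 decimal places.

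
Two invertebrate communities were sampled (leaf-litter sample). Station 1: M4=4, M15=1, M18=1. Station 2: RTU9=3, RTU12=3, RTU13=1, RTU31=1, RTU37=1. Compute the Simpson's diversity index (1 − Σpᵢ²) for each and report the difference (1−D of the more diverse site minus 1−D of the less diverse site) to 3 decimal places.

Station 1: N=6, proportions 0.66667, 0.16667, 0.16667, giving 1−D = 0.50000 (working shown to 5 dp, full precision carried).
Station 2: N=9, proportions 0.33333, 0.33333, 0.11111, 0.11111, 0.11111, giving 1−D = 0.74074.
Difference = |0.50000 − 0.74074| = 0.24074, i.e. 0.241 to 3 decimal places.

0.241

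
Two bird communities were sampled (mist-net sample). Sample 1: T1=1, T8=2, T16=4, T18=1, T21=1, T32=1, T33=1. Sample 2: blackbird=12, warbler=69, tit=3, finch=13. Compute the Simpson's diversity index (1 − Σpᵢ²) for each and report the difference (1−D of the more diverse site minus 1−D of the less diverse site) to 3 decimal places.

0.334

Sample 1: N=11, proportions 0.09091, 0.18182, 0.36364, 0.09091, 0.09091, 0.09091, 0.09091, giving 1−D = 0.79339 (working shown to 5 dp, full precision carried).
Sample 2: N=97, proportions 0.12371, 0.71134, 0.03093, 0.13402, giving 1−D = 0.45977.
Difference = |0.79339 − 0.45977| = 0.33362, i.e. 0.334 to 3 decimal places.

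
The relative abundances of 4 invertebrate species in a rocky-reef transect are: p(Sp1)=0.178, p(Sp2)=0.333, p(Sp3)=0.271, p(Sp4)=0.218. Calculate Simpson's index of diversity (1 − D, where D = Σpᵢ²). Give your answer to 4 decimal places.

D = 0.178² + 0.333² + 0.271² + 0.218² = 0.031684 + 0.110889 + 0.073441 + 0.047524 = 0.263538 (working shown to 6 dp, full precision carried).
So 1 − D = 0.736462, i.e. 0.7365 to 4 decimal places.

0.7365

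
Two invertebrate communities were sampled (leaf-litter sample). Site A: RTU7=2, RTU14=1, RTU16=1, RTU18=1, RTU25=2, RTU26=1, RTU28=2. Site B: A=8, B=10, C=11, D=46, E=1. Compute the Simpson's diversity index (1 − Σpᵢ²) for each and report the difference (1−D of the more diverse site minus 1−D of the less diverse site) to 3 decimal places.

Site A: N=10, proportions 0.2, 0.1, 0.1, 0.1, 0.2, 0.1, 0.2, giving 1−D = 0.84000 (working shown to 5 dp, full precision carried).
Site B: N=76, proportions 0.10526, 0.13158, 0.14474, 0.60526, 0.01316, giving 1−D = 0.58414.
Difference = |0.84000 − 0.58414| = 0.25586, i.e. 0.256 to 3 decimal places.

0.256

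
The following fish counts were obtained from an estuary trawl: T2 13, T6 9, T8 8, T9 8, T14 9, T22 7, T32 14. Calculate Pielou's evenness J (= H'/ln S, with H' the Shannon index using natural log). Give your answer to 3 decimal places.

Total N = 13+9+8+8+9+7+14 = 68, so the proportions are 0.19118, 0.13235, 0.11765, 0.11765, 0.13235, 0.10294, 0.20588 (working shown to 5 dp, full precision carried).
H' = −Σ pᵢ ln pᵢ = −((-0.31631) + (-0.26766) + (-0.25177) + (-0.25177) + (-0.26766) + (-0.23405) + (-0.32539)) = 1.91460.
With S = 7 species, ln S = 1.94591, so J = 1.91460/1.94591 = 0.98391, i.e. 0.984 to 3 decimal places.

0.984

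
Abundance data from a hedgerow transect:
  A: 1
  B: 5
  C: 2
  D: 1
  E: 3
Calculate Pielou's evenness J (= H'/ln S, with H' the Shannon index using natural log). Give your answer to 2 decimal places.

Total N = 1+5+2+1+3 = 12, so the proportions are 0.0833, 0.4167, 0.1667, 0.0833, 0.25 (working shown to 4 dp, full precision carried).
H' = −Σ pᵢ ln pᵢ = −((-0.2071) + (-0.3648) + (-0.2986) + (-0.2071) + (-0.3466)) = 1.4241.
With S = 5 species, ln S = 1.6094, so J = 1.4241/1.6094 = 0.8849, i.e. 0.88 to 2 decimal places.

0.88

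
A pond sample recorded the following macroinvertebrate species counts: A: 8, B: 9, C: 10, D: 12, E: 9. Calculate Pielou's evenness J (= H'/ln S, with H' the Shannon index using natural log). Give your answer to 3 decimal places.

Total N = 8+9+10+12+9 = 48, so the proportions are 0.16667, 0.1875, 0.20833, 0.25, 0.1875 (working shown to 5 dp, full precision carried).
H' = −Σ pᵢ ln pᵢ = −((-0.29863) + (-0.31387) + (-0.32679) + (-0.34657) + (-0.31387)) = 1.59974.
With S = 5 species, ln S = 1.60944, so J = 1.59974/1.60944 = 0.99397, i.e. 0.994 to 3 decimal places.

0.994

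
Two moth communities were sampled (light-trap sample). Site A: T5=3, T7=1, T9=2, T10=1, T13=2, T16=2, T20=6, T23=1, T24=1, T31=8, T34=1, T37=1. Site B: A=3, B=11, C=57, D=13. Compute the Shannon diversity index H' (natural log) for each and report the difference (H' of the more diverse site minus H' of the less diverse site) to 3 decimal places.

1.229

Site A: N=29, proportions 0.10345, 0.03448, 0.06897, 0.03448, 0.06897, 0.06897, 0.2069, 0.03448, 0.03448, 0.27586, 0.03448, 0.03448, giving H' = 2.16589 (working shown to 5 dp, full precision carried).
Site B: N=84, proportions 0.03571, 0.13095, 0.67857, 0.15476, giving H' = 0.93712.
Difference = |2.16589 − 0.93712| = 1.22877, i.e. 1.229 to 3 decimal places.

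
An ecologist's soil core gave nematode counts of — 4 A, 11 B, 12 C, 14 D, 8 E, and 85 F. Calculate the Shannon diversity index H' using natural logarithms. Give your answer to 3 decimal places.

1.219

Total N = 4+11+12+14+8+85 = 134, so the proportions are 0.02985, 0.08209, 0.08955, 0.10448, 0.0597, 0.63433 (working shown to 5 dp, full precision carried).
Each pᵢ ln pᵢ term: 0.02985×(-3.51155)=-0.10482, 0.08209×(-2.49994)=-0.20522, 0.08955×(-2.41293)=-0.21608, 0.10448×(-2.25878)=-0.23599, 0.0597×(-2.81840)=-0.16826, 0.63433×(-0.45519)=-0.28874.
Sum = -1.21912, so H' = 1.219.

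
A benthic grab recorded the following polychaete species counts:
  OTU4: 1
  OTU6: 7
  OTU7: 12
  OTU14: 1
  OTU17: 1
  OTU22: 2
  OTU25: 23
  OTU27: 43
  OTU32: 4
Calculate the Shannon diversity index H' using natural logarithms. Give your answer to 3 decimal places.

1.520

Total N = 1+7+12+1+1+2+23+43+4 = 94, so the proportions are 0.01064, 0.07447, 0.12766, 0.01064, 0.01064, 0.02128, 0.24468, 0.45745, 0.04255 (working shown to 5 dp, full precision carried).
Each pᵢ ln pᵢ term: 0.01064×(-4.54329)=-0.04833, 0.07447×(-2.59738)=-0.19342, 0.12766×(-2.05839)=-0.26277, 0.01064×(-4.54329)=-0.04833, 0.01064×(-4.54329)=-0.04833, 0.02128×(-3.85015)=-0.08192, 0.24468×(-1.40780)=-0.34446, 0.45745×(-0.78209)=-0.35777, 0.04255×(-3.15700)=-0.13434.
Sum = -1.51968, so H' = 1.520.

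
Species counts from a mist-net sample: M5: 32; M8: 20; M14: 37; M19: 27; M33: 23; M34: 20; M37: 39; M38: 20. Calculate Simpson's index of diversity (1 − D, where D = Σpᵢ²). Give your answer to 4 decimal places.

0.8659

Total N = 32+20+37+27+23+20+39+20 = 218, so the proportions are 0.146789, 0.091743, 0.169725, 0.123853, 0.105505, 0.091743, 0.178899, 0.091743 (working shown to 6 dp, full precision carried).
D = 0.146789² + 0.091743² + 0.169725² + 0.123853² + 0.105505² + 0.091743² + 0.178899² + 0.091743² = 0.021547 + 0.008417 + 0.028806 + 0.015340 + 0.011131 + 0.008417 + 0.032005 + 0.008417 = 0.134080.
So 1 − D = 0.865920, i.e. 0.8659 to 4 decimal places.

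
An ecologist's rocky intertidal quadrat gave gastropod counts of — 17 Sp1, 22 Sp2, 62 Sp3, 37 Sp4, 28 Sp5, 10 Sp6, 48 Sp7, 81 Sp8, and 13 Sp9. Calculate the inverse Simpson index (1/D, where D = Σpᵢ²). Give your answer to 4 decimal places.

6.3584

Total N = 17+22+62+37+28+10+48+81+13 = 318, so the proportions are 0.05345912, 0.06918239, 0.19496855, 0.1163522, 0.08805031, 0.03144654, 0.1509434, 0.25471698, 0.0408805 (working shown to 8 dp, full precision carried).
D = 0.05345912² + 0.06918239² + 0.19496855² + 0.1163522² + 0.08805031² + 0.03144654² + 0.1509434² + 0.25471698² + 0.0408805² = 0.00285788 + 0.00478620 + 0.03801274 + 0.01353783 + 0.00775286 + 0.00098888 + 0.02278391 + 0.06488074 + 0.00167122 = 0.15727226.
So 1/D = 6.358400, i.e. 6.3584 to 4 decimal places.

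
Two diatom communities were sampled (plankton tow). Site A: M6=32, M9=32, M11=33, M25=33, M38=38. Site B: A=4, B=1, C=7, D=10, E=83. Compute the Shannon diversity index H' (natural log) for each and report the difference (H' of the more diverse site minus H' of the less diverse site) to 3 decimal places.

0.848

Site A: N=168, proportions 0.19048, 0.19048, 0.19643, 0.19643, 0.22619, giving H' = 1.60727 (working shown to 5 dp, full precision carried).
Site B: N=105, proportions 0.0381, 0.00952, 0.06667, 0.09524, 0.79048, giving H' = 0.75914.
Difference = |1.60727 − 0.75914| = 0.84813, i.e. 0.848 to 3 decimal places.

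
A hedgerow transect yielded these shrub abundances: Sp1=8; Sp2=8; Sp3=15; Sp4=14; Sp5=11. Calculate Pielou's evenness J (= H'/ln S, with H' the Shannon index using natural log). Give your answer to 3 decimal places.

0.979

Total N = 8+8+15+14+11 = 56, so the proportions are 0.14286, 0.14286, 0.26786, 0.25, 0.19643 (working shown to 5 dp, full precision carried).
H' = −Σ pᵢ ln pᵢ = −((-0.27799) + (-0.27799) + (-0.35285) + (-0.34657) + (-0.31968)) = 1.57508.
With S = 5 species, ln S = 1.60944, so J = 1.57508/1.60944 = 0.97865, i.e. 0.979 to 3 decimal places.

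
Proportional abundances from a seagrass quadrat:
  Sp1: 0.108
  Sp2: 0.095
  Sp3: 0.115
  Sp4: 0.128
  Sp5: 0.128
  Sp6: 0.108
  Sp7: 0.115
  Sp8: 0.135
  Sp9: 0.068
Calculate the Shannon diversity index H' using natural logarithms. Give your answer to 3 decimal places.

Each pᵢ ln pᵢ term (working shown to 5 dp, full precision carried): 0.108×(-2.22562)=-0.24037, 0.095×(-2.35388)=-0.22362, 0.115×(-2.16282)=-0.24872, 0.128×(-2.05573)=-0.26313, 0.128×(-2.05573)=-0.26313, 0.108×(-2.22562)=-0.24037, 0.115×(-2.16282)=-0.24872, 0.135×(-2.00248)=-0.27033, 0.068×(-2.68825)=-0.18280.
Sum = -2.18120, so H' = 2.181.

2.181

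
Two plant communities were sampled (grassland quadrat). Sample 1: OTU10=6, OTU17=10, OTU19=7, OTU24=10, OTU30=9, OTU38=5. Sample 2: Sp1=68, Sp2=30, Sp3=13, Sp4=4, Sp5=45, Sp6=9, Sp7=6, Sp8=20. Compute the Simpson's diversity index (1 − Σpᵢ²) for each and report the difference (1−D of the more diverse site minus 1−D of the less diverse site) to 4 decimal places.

Sample 1: N=47, proportions 0.12766, 0.212766, 0.148936, 0.212766, 0.191489, 0.106383, giving 1−D = 0.822997 (working shown to 6 dp, full precision carried).
Sample 2: N=195, proportions 0.348718, 0.153846, 0.066667, 0.020513, 0.230769, 0.046154, 0.030769, 0.102564, giving 1−D = 0.783011.
Difference = |0.822997 − 0.783011| = 0.039986, i.e. 0.0400 to 4 decimal places.

0.0400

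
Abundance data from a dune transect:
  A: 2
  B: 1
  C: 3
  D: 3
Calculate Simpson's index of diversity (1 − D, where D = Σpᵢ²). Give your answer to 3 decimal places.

0.716

Total N = 2+1+3+3 = 9, so the proportions are 0.22222, 0.11111, 0.33333, 0.33333 (working shown to 5 dp, full precision carried).
D = 0.22222² + 0.11111² + 0.33333² + 0.33333² = 0.04938 + 0.01235 + 0.11111 + 0.11111 = 0.28395.
So 1 − D = 0.71605, i.e. 0.716 to 3 decimal places.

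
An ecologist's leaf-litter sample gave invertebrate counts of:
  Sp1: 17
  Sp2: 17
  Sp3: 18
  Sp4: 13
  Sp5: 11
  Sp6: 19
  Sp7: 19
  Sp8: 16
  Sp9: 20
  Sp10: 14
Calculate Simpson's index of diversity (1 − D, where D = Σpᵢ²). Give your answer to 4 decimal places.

0.8972

Total N = 17+17+18+13+11+19+19+16+20+14 = 164, so the proportions are 0.103659, 0.103659, 0.109756, 0.079268, 0.067073, 0.115854, 0.115854, 0.097561, 0.121951, 0.085366 (working shown to 6 dp, full precision carried).
D = 0.103659² + 0.103659² + 0.109756² + 0.079268² + 0.067073² + 0.115854² + 0.115854² + 0.097561² + 0.121951² + 0.085366² = 0.010745 + 0.010745 + 0.012046 + 0.006283 + 0.004499 + 0.013422 + 0.013422 + 0.009518 + 0.014872 + 0.007287 = 0.102841.
So 1 − D = 0.897159, i.e. 0.8972 to 4 decimal places.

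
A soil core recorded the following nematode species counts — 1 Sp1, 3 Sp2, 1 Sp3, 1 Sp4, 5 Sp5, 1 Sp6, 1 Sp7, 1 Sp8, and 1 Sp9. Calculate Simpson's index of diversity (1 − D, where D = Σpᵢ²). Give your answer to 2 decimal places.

0.82

Total N = 1+3+1+1+5+1+1+1+1 = 15, so the proportions are 0.0667, 0.2, 0.0667, 0.0667, 0.3333, 0.0667, 0.0667, 0.0667, 0.0667 (working shown to 4 dp, full precision carried).
D = 0.0667² + 0.2² + 0.0667² + 0.0667² + 0.3333² + 0.0667² + 0.0667² + 0.0667² + 0.0667² = 0.0044 + 0.0400 + 0.0044 + 0.0044 + 0.1111 + 0.0044 + 0.0044 + 0.0044 + 0.0044 = 0.1822.
So 1 − D = 0.8178, i.e. 0.82 to 2 decimal places.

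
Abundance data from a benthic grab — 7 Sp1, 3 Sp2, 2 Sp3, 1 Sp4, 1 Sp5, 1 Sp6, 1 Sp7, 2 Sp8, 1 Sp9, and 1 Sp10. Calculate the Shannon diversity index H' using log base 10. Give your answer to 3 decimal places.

Total N = 7+3+2+1+1+1+1+2+1+1 = 20, so the proportions are 0.35, 0.15, 0.1, 0.05, 0.05, 0.05, 0.05, 0.1, 0.05, 0.05 (working shown to 5 dp, full precision carried).
Each pᵢ log₁₀ pᵢ term: 0.35×(-0.45593)=-0.15958, 0.15×(-0.82391)=-0.12359, 0.1×(-1.00000)=-0.10000, 0.05×(-1.30103)=-0.06505, 0.05×(-1.30103)=-0.06505, 0.05×(-1.30103)=-0.06505, 0.05×(-1.30103)=-0.06505, 0.1×(-1.00000)=-0.10000, 0.05×(-1.30103)=-0.06505, 0.05×(-1.30103)=-0.06505.
Sum = -0.87347, so H' = 0.873.

0.873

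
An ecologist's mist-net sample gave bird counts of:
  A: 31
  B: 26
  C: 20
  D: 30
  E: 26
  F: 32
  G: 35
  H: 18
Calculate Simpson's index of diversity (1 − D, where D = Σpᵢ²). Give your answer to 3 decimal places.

Total N = 31+26+20+30+26+32+35+18 = 218, so the proportions are 0.1422, 0.11927, 0.09174, 0.13761, 0.11927, 0.14679, 0.16055, 0.08257 (working shown to 5 dp, full precision carried).
D = 0.1422² + 0.11927² + 0.09174² + 0.13761² + 0.11927² + 0.14679² + 0.16055² + 0.08257² = 0.02022 + 0.01422 + 0.00842 + 0.01894 + 0.01422 + 0.02155 + 0.02578 + 0.00682 = 0.13017.
So 1 − D = 0.86983, i.e. 0.870 to 3 decimal places.

0.870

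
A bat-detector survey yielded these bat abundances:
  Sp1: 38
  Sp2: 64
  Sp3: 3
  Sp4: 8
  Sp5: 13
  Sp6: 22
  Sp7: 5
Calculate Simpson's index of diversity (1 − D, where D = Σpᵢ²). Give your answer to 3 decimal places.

0.731

Total N = 38+64+3+8+13+22+5 = 153, so the proportions are 0.24837, 0.4183, 0.01961, 0.05229, 0.08497, 0.14379, 0.03268 (working shown to 5 dp, full precision carried).
D = 0.24837² + 0.4183² + 0.01961² + 0.05229² + 0.08497² + 0.14379² + 0.03268² = 0.06169 + 0.17498 + 0.00038 + 0.00273 + 0.00722 + 0.02068 + 0.00107 = 0.26874.
So 1 − D = 0.73126, i.e. 0.731 to 3 decimal places.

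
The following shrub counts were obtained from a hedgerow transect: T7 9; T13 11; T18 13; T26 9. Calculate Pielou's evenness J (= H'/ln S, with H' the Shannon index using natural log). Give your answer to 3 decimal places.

Total N = 9+11+13+9 = 42, so the proportions are 0.21429, 0.2619, 0.30952, 0.21429 (working shown to 5 dp, full precision carried).
H' = −Σ pᵢ ln pᵢ = −((-0.33010) + (-0.35089) + (-0.36298) + (-0.33010)) = 1.37407.
With S = 4 species, ln S = 1.38629, so J = 1.37407/1.38629 = 0.99118, i.e. 0.991 to 3 decimal places.

0.991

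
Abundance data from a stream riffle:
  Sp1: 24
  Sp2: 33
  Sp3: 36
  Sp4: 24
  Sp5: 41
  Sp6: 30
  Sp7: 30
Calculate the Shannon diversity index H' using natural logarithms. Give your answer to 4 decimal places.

Total N = 24+33+36+24+41+30+30 = 218, so the proportions are 0.110092, 0.151376, 0.165138, 0.110092, 0.188073, 0.137615, 0.137615 (working shown to 6 dp, full precision carried).
Each pᵢ ln pᵢ term: 0.110092×(-2.206441)=-0.242911, 0.151376×(-1.887988)=-0.285796, 0.165138×(-1.800976)=-0.297409, 0.110092×(-2.206441)=-0.242911, 0.188073×(-1.670923)=-0.314256, 0.137615×(-1.983298)=-0.272931, 0.137615×(-1.983298)=-0.272931.
Sum = -1.929145, so H' = 1.9291.

1.9291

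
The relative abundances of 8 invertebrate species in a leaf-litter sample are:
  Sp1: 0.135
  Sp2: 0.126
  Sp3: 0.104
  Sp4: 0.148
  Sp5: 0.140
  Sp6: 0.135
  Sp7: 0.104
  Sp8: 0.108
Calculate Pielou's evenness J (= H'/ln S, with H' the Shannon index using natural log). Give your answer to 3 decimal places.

0.996

H' = −Σ pᵢ ln pᵢ = −((-0.27033) + (-0.26101) + (-0.23539) + (-0.28276) + (-0.27526) + (-0.27033) + (-0.23539) + (-0.24037)) = 2.07084 (working shown to 5 dp, full precision carried).
With S = 8 species, ln S = 2.07944, so J = 2.07084/2.07944 = 0.99586, i.e. 0.996 to 3 decimal places.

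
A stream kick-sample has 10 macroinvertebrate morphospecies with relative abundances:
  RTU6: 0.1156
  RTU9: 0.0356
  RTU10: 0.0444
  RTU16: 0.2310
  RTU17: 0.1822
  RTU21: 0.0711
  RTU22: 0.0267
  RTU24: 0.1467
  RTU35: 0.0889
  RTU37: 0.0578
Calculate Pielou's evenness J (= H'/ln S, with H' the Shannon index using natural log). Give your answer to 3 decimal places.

0.913

H' = −Σ pᵢ ln pᵢ = −((-0.24942) + (-0.11874) + (-0.13828) + (-0.33849) + (-0.31022) + (-0.18796) + (-0.09674) + (-0.28157) + (-0.21516) + (-0.16477)) = 2.10137 (working shown to 5 dp, full precision carried).
With S = 10 species, ln S = 2.30259, so J = 2.10137/2.30259 = 0.91261, i.e. 0.913 to 3 decimal places.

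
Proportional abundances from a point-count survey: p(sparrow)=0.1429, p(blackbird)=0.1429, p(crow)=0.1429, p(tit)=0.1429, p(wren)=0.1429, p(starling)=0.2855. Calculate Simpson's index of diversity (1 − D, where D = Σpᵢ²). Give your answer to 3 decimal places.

D = 0.1429² + 0.1429² + 0.1429² + 0.1429² + 0.1429² + 0.2855² = 0.02042 + 0.02042 + 0.02042 + 0.02042 + 0.02042 + 0.08151 = 0.18361 (working shown to 5 dp, full precision carried).
So 1 − D = 0.81639, i.e. 0.816 to 3 decimal places.

0.816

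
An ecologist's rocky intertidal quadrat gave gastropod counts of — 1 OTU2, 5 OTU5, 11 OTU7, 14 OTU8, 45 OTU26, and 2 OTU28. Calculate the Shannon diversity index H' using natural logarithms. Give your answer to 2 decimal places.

Total N = 1+5+11+14+45+2 = 78, so the proportions are 0.0128, 0.0641, 0.141, 0.1795, 0.5769, 0.0256 (working shown to 4 dp, full precision carried).
Each pᵢ ln pᵢ term: 0.0128×(-4.3567)=-0.0559, 0.0641×(-2.7473)=-0.1761, 0.141×(-1.9588)=-0.2762, 0.1795×(-1.7177)=-0.3083, 0.5769×(-0.5500)=-0.3173, 0.0256×(-3.6636)=-0.0939.
Sum = -1.2278, so H' = 1.23.

1.23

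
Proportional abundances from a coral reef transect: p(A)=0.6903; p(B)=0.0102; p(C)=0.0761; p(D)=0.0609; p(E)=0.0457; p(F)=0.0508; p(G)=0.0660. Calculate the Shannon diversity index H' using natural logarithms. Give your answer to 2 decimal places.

Each pᵢ ln pᵢ term (working shown to 4 dp, full precision carried): 0.6903×(-0.3706)=-0.2558, 0.0102×(-4.5854)=-0.0468, 0.0761×(-2.5757)=-0.1960, 0.0609×(-2.7985)=-0.1704, 0.0457×(-3.0857)=-0.1410, 0.0508×(-2.9799)=-0.1514, 0.066×(-2.7181)=-0.1794.
Sum = -1.1408, so H' = 1.14.

1.14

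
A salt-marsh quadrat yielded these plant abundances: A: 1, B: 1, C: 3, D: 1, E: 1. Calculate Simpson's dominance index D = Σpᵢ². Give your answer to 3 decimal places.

0.265

Total N = 1+1+3+1+1 = 7, so the proportions are 0.14286, 0.14286, 0.42857, 0.14286, 0.14286 (working shown to 5 dp, full precision carried).
D = 0.14286² + 0.14286² + 0.42857² + 0.14286² + 0.14286² = 0.02041 + 0.02041 + 0.18367 + 0.02041 + 0.02041 = 0.26531.
To 3 decimal places, D = 0.265.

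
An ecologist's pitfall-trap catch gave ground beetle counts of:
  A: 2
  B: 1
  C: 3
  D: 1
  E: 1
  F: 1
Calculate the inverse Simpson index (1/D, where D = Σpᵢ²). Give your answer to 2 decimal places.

Total N = 2+1+3+1+1+1 = 9, so the proportions are 0.222222, 0.111111, 0.333333, 0.111111, 0.111111, 0.111111 (working shown to 6 dp, full precision carried).
D = 0.222222² + 0.111111² + 0.333333² + 0.111111² + 0.111111² + 0.111111² = 0.049383 + 0.012346 + 0.111111 + 0.012346 + 0.012346 + 0.012346 = 0.209877.
So 1/D = 4.7647, i.e. 4.76 to 2 decimal places.

4.76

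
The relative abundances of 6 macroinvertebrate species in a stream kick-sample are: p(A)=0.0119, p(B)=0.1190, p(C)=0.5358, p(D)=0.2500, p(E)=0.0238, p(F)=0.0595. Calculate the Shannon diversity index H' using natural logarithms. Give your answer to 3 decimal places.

Each pᵢ ln pᵢ term (working shown to 5 dp, full precision carried): 0.0119×(-4.43122)=-0.05273, 0.119×(-2.12863)=-0.25331, 0.5358×(-0.62399)=-0.33434, 0.25×(-1.38629)=-0.34657, 0.0238×(-3.73807)=-0.08897, 0.0595×(-2.82178)=-0.16790.
Sum = -1.24381, so H' = 1.244.

1.244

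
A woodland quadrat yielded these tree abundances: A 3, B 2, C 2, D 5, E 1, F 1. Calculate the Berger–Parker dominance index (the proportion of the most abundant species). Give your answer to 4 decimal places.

Total N = 3+2+2+5+1+1 = 14, so the proportions are 0.214286, 0.142857, 0.142857, 0.357143, 0.071429, 0.071429 (working shown to 6 dp, full precision carried).
The largest proportion is 0.357143, i.e. d = 0.3571 to 4 decimal places.

0.3571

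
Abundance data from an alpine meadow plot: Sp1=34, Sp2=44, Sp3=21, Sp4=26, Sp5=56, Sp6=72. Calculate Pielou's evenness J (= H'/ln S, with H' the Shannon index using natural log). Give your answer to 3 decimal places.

0.952

Total N = 34+44+21+26+56+72 = 253, so the proportions are 0.13439, 0.17391, 0.083, 0.10277, 0.22134, 0.28458 (working shown to 5 dp, full precision carried).
H' = −Σ pᵢ ln pᵢ = −((-0.26972) + (-0.30421) + (-0.20659) + (-0.23382) + (-0.33379) + (-0.35764)) = 1.70578.
With S = 6 species, ln S = 1.79176, so J = 1.70578/1.79176 = 0.95201, i.e. 0.952 to 3 decimal places.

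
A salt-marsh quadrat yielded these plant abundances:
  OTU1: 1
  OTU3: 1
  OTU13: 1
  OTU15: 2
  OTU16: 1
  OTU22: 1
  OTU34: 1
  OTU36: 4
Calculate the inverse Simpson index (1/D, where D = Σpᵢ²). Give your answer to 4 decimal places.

5.5385

Total N = 1+1+1+2+1+1+1+4 = 12, so the proportions are 0.08333333, 0.08333333, 0.08333333, 0.16666667, 0.08333333, 0.08333333, 0.08333333, 0.33333333 (working shown to 8 dp, full precision carried).
D = 0.08333333² + 0.08333333² + 0.08333333² + 0.16666667² + 0.08333333² + 0.08333333² + 0.08333333² + 0.33333333² = 0.00694444 + 0.00694444 + 0.00694444 + 0.02777778 + 0.00694444 + 0.00694444 + 0.00694444 + 0.11111111 = 0.18055556.
So 1/D = 5.538462, i.e. 5.5385 to 4 decimal places.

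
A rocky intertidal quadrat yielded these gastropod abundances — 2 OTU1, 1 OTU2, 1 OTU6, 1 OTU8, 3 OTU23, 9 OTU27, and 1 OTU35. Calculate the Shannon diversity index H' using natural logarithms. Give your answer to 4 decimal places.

Total N = 2+1+1+1+3+9+1 = 18, so the proportions are 0.111111, 0.055556, 0.055556, 0.055556, 0.166667, 0.5, 0.055556 (working shown to 6 dp, full precision carried).
Each pᵢ ln pᵢ term: 0.111111×(-2.197225)=-0.244136, 0.055556×(-2.890372)=-0.160576, 0.055556×(-2.890372)=-0.160576, 0.055556×(-2.890372)=-0.160576, 0.166667×(-1.791759)=-0.298627, 0.5×(-0.693147)=-0.346574, 0.055556×(-2.890372)=-0.160576.
Sum = -1.531641, so H' = 1.5316.

1.5316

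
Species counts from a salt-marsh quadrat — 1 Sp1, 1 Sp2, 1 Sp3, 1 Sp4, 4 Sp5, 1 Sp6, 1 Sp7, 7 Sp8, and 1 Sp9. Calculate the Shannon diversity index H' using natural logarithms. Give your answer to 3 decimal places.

1.826

Total N = 1+1+1+1+4+1+1+7+1 = 18, so the proportions are 0.05556, 0.05556, 0.05556, 0.05556, 0.22222, 0.05556, 0.05556, 0.38889, 0.05556 (working shown to 5 dp, full precision carried).
Each pᵢ ln pᵢ term: 0.05556×(-2.89037)=-0.16058, 0.05556×(-2.89037)=-0.16058, 0.05556×(-2.89037)=-0.16058, 0.05556×(-2.89037)=-0.16058, 0.22222×(-1.50408)=-0.33424, 0.05556×(-2.89037)=-0.16058, 0.05556×(-2.89037)=-0.16058, 0.38889×(-0.94446)=-0.36729, 0.05556×(-2.89037)=-0.16058.
Sum = -1.82556, so H' = 1.826.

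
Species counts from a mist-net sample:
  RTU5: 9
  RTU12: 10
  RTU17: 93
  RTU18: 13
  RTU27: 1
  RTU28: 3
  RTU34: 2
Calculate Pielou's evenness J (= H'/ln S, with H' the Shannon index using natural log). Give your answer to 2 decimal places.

0.53

Total N = 9+10+93+13+1+3+2 = 131, so the proportions are 0.0687, 0.0763, 0.7099, 0.0992, 0.0076, 0.0229, 0.0153 (working shown to 4 dp, full precision carried).
H' = −Σ pᵢ ln pᵢ = −((-0.1840) + (-0.1964) + (-0.2432) + (-0.2293) + (-0.0372) + (-0.0865) + (-0.0638)) = 1.0404.
With S = 7 species, ln S = 1.9459, so J = 1.0404/1.9459 = 0.5347, i.e. 0.53 to 2 decimal places.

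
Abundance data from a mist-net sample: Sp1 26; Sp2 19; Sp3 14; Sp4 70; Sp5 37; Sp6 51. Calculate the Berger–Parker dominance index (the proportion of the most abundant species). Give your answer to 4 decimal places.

0.3226

Total N = 26+19+14+70+37+51 = 217, so the proportions are 0.119816, 0.087558, 0.064516, 0.322581, 0.170507, 0.235023 (working shown to 6 dp, full precision carried).
The largest proportion is 0.322581, i.e. d = 0.3226 to 4 decimal places.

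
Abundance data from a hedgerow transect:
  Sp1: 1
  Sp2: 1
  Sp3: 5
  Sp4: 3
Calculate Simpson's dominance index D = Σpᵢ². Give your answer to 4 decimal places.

0.3600

Total N = 1+1+5+3 = 10, so the proportions are 0.1, 0.1, 0.5, 0.3 (working shown to 6 dp, full precision carried).
D = 0.1² + 0.1² + 0.5² + 0.3² = 0.010000 + 0.010000 + 0.250000 + 0.090000 = 0.360000.
To 4 decimal places, D = 0.3600.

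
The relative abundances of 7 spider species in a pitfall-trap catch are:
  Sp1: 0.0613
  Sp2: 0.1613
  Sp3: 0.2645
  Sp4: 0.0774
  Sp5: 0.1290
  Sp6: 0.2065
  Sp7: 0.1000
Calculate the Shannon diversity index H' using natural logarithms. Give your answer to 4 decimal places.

Each pᵢ ln pᵢ term (working shown to 6 dp, full precision carried): 0.0613×(-2.791975)=-0.171148, 0.1613×(-1.824489)=-0.294290, 0.2645×(-1.329914)=-0.351762, 0.0774×(-2.558768)=-0.198049, 0.129×(-2.047943)=-0.264185, 0.2065×(-1.577455)=-0.325744, 0.1×(-2.302585)=-0.230259.
Sum = -1.835437, so H' = 1.8354.

1.8354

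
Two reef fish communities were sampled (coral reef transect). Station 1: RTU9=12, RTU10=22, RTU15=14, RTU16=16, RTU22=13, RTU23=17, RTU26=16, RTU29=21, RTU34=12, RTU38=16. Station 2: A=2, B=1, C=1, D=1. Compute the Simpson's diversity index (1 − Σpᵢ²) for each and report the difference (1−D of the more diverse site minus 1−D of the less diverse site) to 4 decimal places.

0.1758

Station 1: N=159, proportions 0.075472, 0.138365, 0.08805, 0.100629, 0.081761, 0.106918, 0.100629, 0.132075, 0.075472, 0.100629, giving 1−D = 0.895772 (working shown to 6 dp, full precision carried).
Station 2: N=5, proportions 0.4, 0.2, 0.2, 0.2, giving 1−D = 0.720000.
Difference = |0.895772 − 0.720000| = 0.175772, i.e. 0.1758 to 4 decimal places.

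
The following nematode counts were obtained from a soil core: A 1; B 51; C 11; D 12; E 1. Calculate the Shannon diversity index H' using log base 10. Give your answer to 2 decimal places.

0.41

Total N = 1+51+11+12+1 = 76, so the proportions are 0.0132, 0.6711, 0.1447, 0.1579, 0.0132 (working shown to 4 dp, full precision carried).
Each pᵢ log₁₀ pᵢ term: 0.0132×(-1.8808)=-0.0247, 0.6711×(-0.1732)=-0.1163, 0.1447×(-0.8394)=-0.1215, 0.1579×(-0.8016)=-0.1266, 0.0132×(-1.8808)=-0.0247.
Sum = -0.4138, so H' = 0.41.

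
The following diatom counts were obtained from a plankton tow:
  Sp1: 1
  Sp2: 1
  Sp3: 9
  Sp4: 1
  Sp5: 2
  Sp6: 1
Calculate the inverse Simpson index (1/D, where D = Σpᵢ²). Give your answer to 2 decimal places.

2.53

Total N = 1+1+9+1+2+1 = 15, so the proportions are 0.06667, 0.06667, 0.6, 0.06667, 0.13333, 0.06667 (working shown to 5 dp, full precision carried).
D = 0.06667² + 0.06667² + 0.6² + 0.06667² + 0.13333² + 0.06667² = 0.00444 + 0.00444 + 0.36000 + 0.00444 + 0.01778 + 0.00444 = 0.39556.
So 1/D = 2.5281, i.e. 2.53 to 2 decimal places.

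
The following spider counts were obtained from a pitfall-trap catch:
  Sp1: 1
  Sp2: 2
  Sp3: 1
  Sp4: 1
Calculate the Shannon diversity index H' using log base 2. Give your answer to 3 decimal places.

1.922

Total N = 1+2+1+1 = 5, so the proportions are 0.2, 0.4, 0.2, 0.2 (working shown to 5 dp, full precision carried).
Each pᵢ log₂ pᵢ term: 0.2×(-2.32193)=-0.46439, 0.4×(-1.32193)=-0.52877, 0.2×(-2.32193)=-0.46439, 0.2×(-2.32193)=-0.46439.
Sum = -1.92193, so H' = 1.922.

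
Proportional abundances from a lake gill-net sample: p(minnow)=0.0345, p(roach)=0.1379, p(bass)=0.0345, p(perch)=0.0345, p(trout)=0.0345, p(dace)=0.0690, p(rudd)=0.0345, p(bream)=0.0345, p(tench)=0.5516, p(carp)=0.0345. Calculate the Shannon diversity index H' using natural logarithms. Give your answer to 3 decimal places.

Each pᵢ ln pᵢ term (working shown to 5 dp, full precision carried): 0.0345×(-3.36680)=-0.11615, 0.1379×(-1.98123)=-0.27321, 0.0345×(-3.36680)=-0.11615, 0.0345×(-3.36680)=-0.11615, 0.0345×(-3.36680)=-0.11615, 0.069×(-2.67365)=-0.18448, 0.0345×(-3.36680)=-0.11615, 0.0345×(-3.36680)=-0.11615, 0.5516×(-0.59493)=-0.32816, 0.0345×(-3.36680)=-0.11615.
Sum = -1.59894, so H' = 1.599.

1.599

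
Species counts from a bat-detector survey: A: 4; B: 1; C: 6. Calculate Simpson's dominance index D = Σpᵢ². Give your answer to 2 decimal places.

Total N = 4+1+6 = 11, so the proportions are 0.3636, 0.0909, 0.5455 (working shown to 4 dp, full precision carried).
D = 0.3636² + 0.0909² + 0.5455² = 0.1322 + 0.0083 + 0.2975 = 0.4380.
To 2 decimal places, D = 0.44.

0.44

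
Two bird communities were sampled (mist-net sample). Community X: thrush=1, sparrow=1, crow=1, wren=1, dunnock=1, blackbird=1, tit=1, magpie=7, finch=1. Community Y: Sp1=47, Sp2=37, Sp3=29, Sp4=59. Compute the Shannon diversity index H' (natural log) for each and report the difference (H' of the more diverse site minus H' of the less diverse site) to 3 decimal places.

Community X: N=15, proportions 0.06667, 0.06667, 0.06667, 0.06667, 0.06667, 0.06667, 0.06667, 0.46667, 0.06667, giving H' = 1.79996 (working shown to 5 dp, full precision carried).
Community Y: N=172, proportions 0.27326, 0.21512, 0.1686, 0.34302, giving H' = 1.35222.
Difference = |1.79996 − 1.35222| = 0.44774, i.e. 0.448 to 3 decimal places.

0.448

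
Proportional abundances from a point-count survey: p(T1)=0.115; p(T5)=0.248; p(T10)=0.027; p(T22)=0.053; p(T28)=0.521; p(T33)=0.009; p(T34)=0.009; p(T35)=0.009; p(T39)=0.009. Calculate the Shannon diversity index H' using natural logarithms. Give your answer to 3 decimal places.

Each pᵢ ln pᵢ term (working shown to 5 dp, full precision carried): 0.115×(-2.16282)=-0.24872, 0.248×(-1.39433)=-0.34579, 0.027×(-3.61192)=-0.09752, 0.053×(-2.93746)=-0.15569, 0.521×(-0.65201)=-0.33969, 0.009×(-4.71053)=-0.04239, 0.009×(-4.71053)=-0.04239, 0.009×(-4.71053)=-0.04239, 0.009×(-4.71053)=-0.04239.
Sum = -1.35700, so H' = 1.357.

1.357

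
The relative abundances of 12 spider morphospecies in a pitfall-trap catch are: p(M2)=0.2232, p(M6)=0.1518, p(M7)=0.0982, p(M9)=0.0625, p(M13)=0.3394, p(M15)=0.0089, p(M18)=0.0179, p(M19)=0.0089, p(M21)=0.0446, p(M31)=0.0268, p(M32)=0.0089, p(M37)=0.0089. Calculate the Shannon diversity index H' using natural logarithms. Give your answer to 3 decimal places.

Each pᵢ ln pᵢ term (working shown to 5 dp, full precision carried): 0.2232×(-1.49969)=-0.33473, 0.1518×(-1.88519)=-0.28617, 0.0982×(-2.32075)=-0.22790, 0.0625×(-2.77259)=-0.17329, 0.3394×(-1.08058)=-0.36675, 0.0089×(-4.72170)=-0.04202, 0.0179×(-4.02295)=-0.07201, 0.0089×(-4.72170)=-0.04202, 0.0446×(-3.11002)=-0.13871, 0.0268×(-3.61935)=-0.09700, 0.0089×(-4.72170)=-0.04202, 0.0089×(-4.72170)=-0.04202.
Sum = -1.86464, so H' = 1.865.

1.865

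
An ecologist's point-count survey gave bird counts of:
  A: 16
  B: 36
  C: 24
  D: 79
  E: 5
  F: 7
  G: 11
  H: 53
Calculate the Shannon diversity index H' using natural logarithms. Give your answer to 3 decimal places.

1.748

Total N = 16+36+24+79+5+7+11+53 = 231, so the proportions are 0.06926, 0.15584, 0.1039, 0.34199, 0.02165, 0.0303, 0.04762, 0.22944 (working shown to 5 dp, full precision carried).
Each pᵢ ln pᵢ term: 0.06926×(-2.66983)=-0.18492, 0.15584×(-1.85890)=-0.28970, 0.1039×(-2.26436)=-0.23526, 0.34199×(-1.07297)=-0.36695, 0.02165×(-3.83298)=-0.08296, 0.0303×(-3.49651)=-0.10595, 0.04762×(-3.04452)=-0.14498, 0.22944×(-1.47213)=-0.33776.
Sum = -1.74848, so H' = 1.748.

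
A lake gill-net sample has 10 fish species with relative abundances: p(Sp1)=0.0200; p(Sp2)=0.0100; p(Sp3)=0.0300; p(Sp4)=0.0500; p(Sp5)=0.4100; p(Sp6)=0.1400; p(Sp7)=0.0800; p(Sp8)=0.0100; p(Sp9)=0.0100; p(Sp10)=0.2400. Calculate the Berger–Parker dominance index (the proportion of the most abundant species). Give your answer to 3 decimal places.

The largest proportion is 0.41, i.e. d = 0.410 to 3 decimal places.

0.410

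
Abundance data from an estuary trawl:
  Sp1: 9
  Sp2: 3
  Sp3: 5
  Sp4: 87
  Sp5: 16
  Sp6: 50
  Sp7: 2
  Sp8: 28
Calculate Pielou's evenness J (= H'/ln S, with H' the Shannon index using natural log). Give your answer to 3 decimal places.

0.734

Total N = 9+3+5+87+16+50+2+28 = 200, so the proportions are 0.045, 0.015, 0.025, 0.435, 0.08, 0.25, 0.01, 0.14 (working shown to 5 dp, full precision carried).
H' = −Σ pᵢ ln pᵢ = −((-0.13955) + (-0.06300) + (-0.09222) + (-0.36210) + (-0.20206) + (-0.34657) + (-0.04605) + (-0.27526)) = 1.52680.
With S = 8 species, ln S = 2.07944, so J = 1.52680/2.07944 = 0.73424, i.e. 0.734 to 3 decimal places.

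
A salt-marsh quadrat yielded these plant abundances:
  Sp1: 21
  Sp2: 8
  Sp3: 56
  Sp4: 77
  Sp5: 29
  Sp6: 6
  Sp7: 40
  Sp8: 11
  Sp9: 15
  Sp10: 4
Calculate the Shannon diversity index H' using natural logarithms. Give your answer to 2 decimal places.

Total N = 21+8+56+77+29+6+40+11+15+4 = 267, so the proportions are 0.0787, 0.03, 0.2097, 0.2884, 0.1086, 0.0225, 0.1498, 0.0412, 0.0562, 0.015 (working shown to 4 dp, full precision carried).
Each pᵢ ln pᵢ term: 0.0787×(-2.5427)=-0.2000, 0.03×(-3.5078)=-0.1051, 0.2097×(-1.5619)=-0.3276, 0.2884×(-1.2434)=-0.3586, 0.1086×(-2.2200)=-0.2411, 0.0225×(-3.7955)=-0.0853, 0.1498×(-1.8984)=-0.2844, 0.0412×(-3.1894)=-0.1314, 0.0562×(-2.8792)=-0.1618, 0.015×(-4.2010)=-0.0629.
Sum = -1.9582, so H' = 1.96.

1.96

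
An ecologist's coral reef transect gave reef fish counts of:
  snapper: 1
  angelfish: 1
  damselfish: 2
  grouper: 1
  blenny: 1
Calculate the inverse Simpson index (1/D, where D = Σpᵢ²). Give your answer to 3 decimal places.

Total N = 1+1+2+1+1 = 6, so the proportions are 0.1666667, 0.1666667, 0.3333333, 0.1666667, 0.1666667 (working shown to 7 dp, full precision carried).
D = 0.1666667² + 0.1666667² + 0.3333333² + 0.1666667² + 0.1666667² = 0.0277778 + 0.0277778 + 0.1111111 + 0.0277778 + 0.0277778 = 0.2222222.
So 1/D = 4.50000, i.e. 4.500 to 3 decimal places.

4.500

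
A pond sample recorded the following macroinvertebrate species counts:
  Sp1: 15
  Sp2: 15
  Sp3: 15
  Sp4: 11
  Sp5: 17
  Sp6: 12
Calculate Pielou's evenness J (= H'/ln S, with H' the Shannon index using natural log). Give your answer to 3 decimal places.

0.994

Total N = 15+15+15+11+17+12 = 85, so the proportions are 0.17647, 0.17647, 0.17647, 0.12941, 0.2, 0.14118 (working shown to 5 dp, full precision carried).
H' = −Σ pᵢ ln pᵢ = −((-0.30611) + (-0.30611) + (-0.30611) + (-0.26462) + (-0.32189) + (-0.27639)) = 1.78121.
With S = 6 species, ln S = 1.79176, so J = 1.78121/1.79176 = 0.99411, i.e. 0.994 to 3 decimal places.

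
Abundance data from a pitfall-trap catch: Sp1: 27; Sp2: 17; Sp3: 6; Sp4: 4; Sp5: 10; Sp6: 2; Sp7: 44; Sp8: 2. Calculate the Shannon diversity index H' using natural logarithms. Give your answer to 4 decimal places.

Total N = 27+17+6+4+10+2+44+2 = 112, so the proportions are 0.241071, 0.151786, 0.053571, 0.035714, 0.089286, 0.017857, 0.392857, 0.017857 (working shown to 6 dp, full precision carried).
Each pᵢ ln pᵢ term: 0.241071×(-1.422662)=-0.342963, 0.151786×(-1.885286)=-0.286159, 0.053571×(-2.926739)=-0.156790, 0.035714×(-3.332205)=-0.119007, 0.089286×(-2.415914)=-0.215707, 0.017857×(-4.025352)=-0.071881, 0.392857×(-0.934309)=-0.367050, 0.017857×(-4.025352)=-0.071881.
Sum = -1.631439, so H' = 1.6314.

1.6314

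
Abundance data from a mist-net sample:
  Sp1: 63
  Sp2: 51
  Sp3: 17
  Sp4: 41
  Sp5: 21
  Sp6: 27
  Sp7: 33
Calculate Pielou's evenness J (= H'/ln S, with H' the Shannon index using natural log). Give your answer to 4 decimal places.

0.9540

Total N = 63+51+17+41+21+27+33 = 253, so the proportions are 0.249012, 0.201581, 0.067194, 0.162055, 0.083004, 0.106719, 0.130435 (working shown to 6 dp, full precision carried).
H' = −Σ pᵢ ln pᵢ = −((-0.346190) + (-0.322845) + (-0.181435) + (-0.294911) + (-0.206586) + (-0.238790) + (-0.265680)) = 1.856437.
With S = 7 species, ln S = 1.945910, so J = 1.856437/1.945910 = 0.954020, i.e. 0.9540 to 4 decimal places.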